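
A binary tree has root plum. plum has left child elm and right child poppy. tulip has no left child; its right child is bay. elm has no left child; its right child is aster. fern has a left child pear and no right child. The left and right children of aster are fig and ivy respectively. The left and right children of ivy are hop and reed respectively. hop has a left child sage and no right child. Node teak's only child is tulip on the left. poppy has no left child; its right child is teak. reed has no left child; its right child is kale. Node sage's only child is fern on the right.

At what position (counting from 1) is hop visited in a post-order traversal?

Post-order visits the left subtree, then the right subtree, then the node.
At plum: go left to elm.
  At elm: no left child.
  At elm: go right to aster.
    At aster: go left to fig.
      fig is a leaf — visit fig.
    At aster: go right to ivy.
      At ivy: go left to hop.
        At hop: go left to sage.
          At sage: no left child.
          At sage: go right to fern.
            At fern: go left to pear.
              pear is a leaf — visit pear.
            At fern: no right child.
            Visit fern.
          Visit sage.
        At hop: no right child.
        Visit hop.
      At ivy: go right to reed.
        At reed: no left child.
        At reed: go right to kale.
          kale is a leaf — visit kale.
        Visit reed.
      Visit ivy.
    Visit aster.
  Visit elm.
At plum: go right to poppy.
  At poppy: no left child.
  At poppy: go right to teak.
    At teak: go left to tulip.
      At tulip: no left child.
      At tulip: go right to bay.
        bay is a leaf — visit bay.
      Visit tulip.
    At teak: no right child.
    Visit teak.
  Visit poppy.
Visit plum.
Full post-order sequence: fig, pear, fern, sage, hop, kale, reed, ivy, aster, elm, bay, tulip, teak, poppy, plum.

5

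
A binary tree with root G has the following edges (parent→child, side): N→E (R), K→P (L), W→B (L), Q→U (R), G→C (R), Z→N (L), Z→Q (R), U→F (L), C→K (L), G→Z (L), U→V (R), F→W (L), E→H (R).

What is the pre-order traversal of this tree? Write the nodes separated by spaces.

Pre-order visits the node, then its left subtree, then its right subtree.
Visit G.
At G: go left to Z.
  Visit Z.
  At Z: go left to N.
    Visit N.
    At N: no left child.
    At N: go right to E.
      Visit E.
      At E: no left child.
      At E: go right to H.
        H is a leaf — visit H.
  At Z: go right to Q.
    Visit Q.
    At Q: no left child.
    At Q: go right to U.
      Visit U.
      At U: go left to F.
        Visit F.
        At F: go left to W.
          Visit W.
          At W: go left to B.
            B is a leaf — visit B.
          At W: no right child.
        At F: no right child.
      At U: go right to V.
        V is a leaf — visit V.
At G: go right to C.
  Visit C.
  At C: go left to K.
    Visit K.
    At K: go left to P.
      P is a leaf — visit P.
    At K: no right child.
  At C: no right child.

G Z N E H Q U F W B V C K P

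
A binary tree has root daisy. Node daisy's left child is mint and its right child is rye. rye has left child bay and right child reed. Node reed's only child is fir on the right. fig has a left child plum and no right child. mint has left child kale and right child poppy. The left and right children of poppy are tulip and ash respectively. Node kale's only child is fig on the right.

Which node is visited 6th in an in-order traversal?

poppy

In-order visits the left subtree, then the node, then the right subtree.
At daisy: go left to mint.
  At mint: go left to kale.
    At kale: no left child.
    Visit kale.
    At kale: go right to fig.
      At fig: go left to plum.
        plum is a leaf — visit plum.
      Visit fig.
      At fig: no right child.
  Visit mint.
  At mint: go right to poppy.
    At poppy: go left to tulip.
      tulip is a leaf — visit tulip.
    Visit poppy.
    At poppy: go right to ash.
      ash is a leaf — visit ash.
Visit daisy.
At daisy: go right to rye.
  At rye: go left to bay.
    bay is a leaf — visit bay.
  Visit rye.
  At rye: go right to reed.
    At reed: no left child.
    Visit reed.
    At reed: go right to fir.
      fir is a leaf — visit fir.
Full in-order sequence: kale, plum, fig, mint, tulip, poppy, ash, daisy, bay, rye, reed, fir.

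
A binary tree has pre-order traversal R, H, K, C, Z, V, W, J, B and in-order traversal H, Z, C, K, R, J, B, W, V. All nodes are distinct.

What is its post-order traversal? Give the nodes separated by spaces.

The first element of pre-order is the root; it splits in-order into left and right subtrees.
Root R: left subtree has 4 nodes {H, Z, C, K}, right has 4 {J, B, W, V}.
  Root H: left subtree has 0 nodes { }, right has 3 {Z, C, K}.
    Root K: left subtree has 2 nodes {Z, C}, right has 0 { }.
      Root C: left subtree has 1 node {Z}, right has 0 { }.
  Root V: left subtree has 3 nodes {J, B, W}, right has 0 { }.
    Root W: left subtree has 2 nodes {J, B}, right has 0 { }.
      Root J: left subtree has 0 nodes { }, right has 1 {B}.

Z C K H B J W V R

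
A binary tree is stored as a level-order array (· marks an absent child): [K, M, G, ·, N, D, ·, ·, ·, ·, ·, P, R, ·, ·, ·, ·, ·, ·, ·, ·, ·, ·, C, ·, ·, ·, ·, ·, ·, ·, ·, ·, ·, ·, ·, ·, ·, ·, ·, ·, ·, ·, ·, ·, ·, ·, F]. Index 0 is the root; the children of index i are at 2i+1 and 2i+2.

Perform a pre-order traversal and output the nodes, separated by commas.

Pre-order visits the node, then its left subtree, then its right subtree.
Visit K.
At K: go left to M.
  Visit M.
  At M: no left child.
  At M: go right to N.
    N is a leaf — visit N.
At K: go right to G.
  Visit G.
  At G: go left to D.
    Visit D.
    At D: go left to P.
      Visit P.
      At P: go left to C.
        Visit C.
        At C: go left to F.
          F is a leaf — visit F.
        At C: no right child.
      At P: no right child.
    At D: go right to R.
      R is a leaf — visit R.
  At G: no right child.

K, M, N, G, D, P, C, F, R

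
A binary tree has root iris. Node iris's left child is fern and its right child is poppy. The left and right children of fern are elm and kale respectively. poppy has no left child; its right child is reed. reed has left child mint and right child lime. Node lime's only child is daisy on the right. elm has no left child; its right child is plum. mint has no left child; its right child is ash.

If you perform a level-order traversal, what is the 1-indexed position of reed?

Level-order visits nodes level by level from the root, left to right within each level.
Level 0: iris
Level 1: fern, poppy
Level 2: elm, kale, reed
Level 3: plum, mint, lime
Level 4: ash, daisy
Full level-order sequence: iris, fern, poppy, elm, kale, reed, plum, mint, lime, ash, daisy.

6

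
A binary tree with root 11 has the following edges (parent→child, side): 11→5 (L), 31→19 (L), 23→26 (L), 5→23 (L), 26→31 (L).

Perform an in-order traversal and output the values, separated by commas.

In-order visits the left subtree, then the node, then the right subtree.
At 11: go left to 5.
  At 5: go left to 23.
    At 23: go left to 26.
      At 26: go left to 31.
        At 31: go left to 19.
          19 is a leaf — visit 19.
        Visit 31.
        At 31: no right child.
      Visit 26.
      At 26: no right child.
    Visit 23.
    At 23: no right child.
  Visit 5.
  At 5: no right child.
Visit 11.
At 11: no right child.

19, 31, 26, 23, 5, 11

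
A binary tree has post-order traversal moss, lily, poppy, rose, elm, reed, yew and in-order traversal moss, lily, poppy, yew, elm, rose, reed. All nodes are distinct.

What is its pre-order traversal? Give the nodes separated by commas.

The last element of post-order is the root; it splits in-order into left and right subtrees.
Root yew: left subtree has 3 nodes {moss, lily, poppy}, right has 3 {elm, rose, reed}.
  Root poppy: left subtree has 2 nodes {moss, lily}, right has 0 { }.
    Root lily: left subtree has 1 node {moss}, right has 0 { }.
  Root reed: left subtree has 2 nodes {elm, rose}, right has 0 { }.
    Root elm: left subtree has 0 nodes { }, right has 1 {rose}.

yew, poppy, lily, moss, reed, elm, rose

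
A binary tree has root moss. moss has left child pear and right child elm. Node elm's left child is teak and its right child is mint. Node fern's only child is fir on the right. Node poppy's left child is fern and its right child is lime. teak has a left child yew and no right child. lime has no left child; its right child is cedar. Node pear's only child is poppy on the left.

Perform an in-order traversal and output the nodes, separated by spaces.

In-order visits the left subtree, then the node, then the right subtree.
At moss: go left to pear.
  At pear: go left to poppy.
    At poppy: go left to fern.
      At fern: no left child.
      Visit fern.
      At fern: go right to fir.
        fir is a leaf — visit fir.
    Visit poppy.
    At poppy: go right to lime.
      At lime: no left child.
      Visit lime.
      At lime: go right to cedar.
        cedar is a leaf — visit cedar.
  Visit pear.
  At pear: no right child.
Visit moss.
At moss: go right to elm.
  At elm: go left to teak.
    At teak: go left to yew.
      yew is a leaf — visit yew.
    Visit teak.
    At teak: no right child.
  Visit elm.
  At elm: go right to mint.
    mint is a leaf — visit mint.

fern fir poppy lime cedar pear moss yew teak elm mint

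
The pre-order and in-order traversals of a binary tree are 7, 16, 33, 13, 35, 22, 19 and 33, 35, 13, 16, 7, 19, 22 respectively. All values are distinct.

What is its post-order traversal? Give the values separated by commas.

The first element of pre-order is the root; it splits in-order into left and right subtrees.
Root 7: left subtree has 4 nodes {33, 35, 13, 16}, right has 2 {19, 22}.
  Root 16: left subtree has 3 nodes {33, 35, 13}, right has 0 { }.
    Root 33: left subtree has 0 nodes { }, right has 2 {35, 13}.
      Root 13: left subtree has 1 node {35}, right has 0 { }.
  Root 22: left subtree has 1 node {19}, right has 0 { }.

35, 13, 33, 16, 19, 22, 7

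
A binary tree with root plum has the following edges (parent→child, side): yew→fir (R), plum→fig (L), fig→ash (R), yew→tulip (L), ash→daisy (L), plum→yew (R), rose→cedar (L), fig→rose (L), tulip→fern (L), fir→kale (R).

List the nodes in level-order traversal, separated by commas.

Level-order visits nodes level by level from the root, left to right within each level.
Level 0: plum
Level 1: fig, yew
Level 2: rose, ash, tulip, fir
Level 3: cedar, daisy, fern, kale

plum, fig, yew, rose, ash, tulip, fir, cedar, daisy, fern, kale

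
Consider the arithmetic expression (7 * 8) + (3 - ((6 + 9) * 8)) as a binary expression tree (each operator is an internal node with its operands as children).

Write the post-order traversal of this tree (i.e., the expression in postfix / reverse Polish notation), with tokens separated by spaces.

Post-order on an expression tree gives postfix notation: for each operator, emit left operand, right operand, then the operator.

7 8 * 3 6 9 + 8 * - +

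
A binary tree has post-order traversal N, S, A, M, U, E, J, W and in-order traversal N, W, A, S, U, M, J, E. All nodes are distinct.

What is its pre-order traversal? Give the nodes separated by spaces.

W N J U A S M E

The last element of post-order is the root; it splits in-order into left and right subtrees.
Root W: left subtree has 1 node {N}, right has 6 {A, S, U, M, J, E}.
  Root J: left subtree has 4 nodes {A, S, U, M}, right has 1 {E}.
    Root U: left subtree has 2 nodes {A, S}, right has 1 {M}.
      Root A: left subtree has 0 nodes { }, right has 1 {S}.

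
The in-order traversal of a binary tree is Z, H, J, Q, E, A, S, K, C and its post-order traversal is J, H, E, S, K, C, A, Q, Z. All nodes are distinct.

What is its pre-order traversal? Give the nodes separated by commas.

Z, Q, H, J, A, E, C, K, S

The last element of post-order is the root; it splits in-order into left and right subtrees.
Root Z: left subtree has 0 nodes { }, right has 8 {H, J, Q, E, A, S, K, C}.
  Root Q: left subtree has 2 nodes {H, J}, right has 5 {E, A, S, K, C}.
    Root H: left subtree has 0 nodes { }, right has 1 {J}.
    Root A: left subtree has 1 node {E}, right has 3 {S, K, C}.
      Root C: left subtree has 2 nodes {S, K}, right has 0 { }.
        Root K: left subtree has 1 node {S}, right has 0 { }.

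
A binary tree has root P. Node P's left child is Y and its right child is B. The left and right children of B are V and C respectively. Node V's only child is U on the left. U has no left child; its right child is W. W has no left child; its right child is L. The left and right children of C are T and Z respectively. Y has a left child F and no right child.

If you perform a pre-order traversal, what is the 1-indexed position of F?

3

Pre-order visits the node, then its left subtree, then its right subtree.
Visit P.
At P: go left to Y.
  Visit Y.
  At Y: go left to F.
    F is a leaf — visit F.
  At Y: no right child.
At P: go right to B.
  Visit B.
  At B: go left to V.
    Visit V.
    At V: go left to U.
      Visit U.
      At U: no left child.
      At U: go right to W.
        Visit W.
        At W: no left child.
        At W: go right to L.
          L is a leaf — visit L.
    At V: no right child.
  At B: go right to C.
    Visit C.
    At C: go left to T.
      T is a leaf — visit T.
    At C: go right to Z.
      Z is a leaf — visit Z.
Full pre-order sequence: P, Y, F, B, V, U, W, L, C, T, Z.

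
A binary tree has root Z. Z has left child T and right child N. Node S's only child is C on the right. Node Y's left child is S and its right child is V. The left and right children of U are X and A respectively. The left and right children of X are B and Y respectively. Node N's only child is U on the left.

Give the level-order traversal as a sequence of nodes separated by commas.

Level-order visits nodes level by level from the root, left to right within each level.
Level 0: Z
Level 1: T, N
Level 2: U
Level 3: X, A
Level 4: B, Y
Level 5: S, V
Level 6: C

Z, T, N, U, X, A, B, Y, S, V, C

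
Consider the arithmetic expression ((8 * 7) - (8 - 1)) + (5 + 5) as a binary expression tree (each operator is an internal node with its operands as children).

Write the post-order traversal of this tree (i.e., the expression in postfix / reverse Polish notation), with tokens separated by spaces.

8 7 * 8 1 - - 5 5 + +

Post-order on an expression tree gives postfix notation: for each operator, emit left operand, right operand, then the operator.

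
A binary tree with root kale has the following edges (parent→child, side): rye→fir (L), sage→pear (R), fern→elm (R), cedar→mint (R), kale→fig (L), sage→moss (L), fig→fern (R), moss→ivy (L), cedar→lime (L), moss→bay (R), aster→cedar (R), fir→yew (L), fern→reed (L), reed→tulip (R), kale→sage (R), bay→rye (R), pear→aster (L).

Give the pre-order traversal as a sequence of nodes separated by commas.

Pre-order visits the node, then its left subtree, then its right subtree.
Visit kale.
At kale: go left to fig.
  Visit fig.
  At fig: no left child.
  At fig: go right to fern.
    Visit fern.
    At fern: go left to reed.
      Visit reed.
      At reed: no left child.
      At reed: go right to tulip.
        tulip is a leaf — visit tulip.
    At fern: go right to elm.
      elm is a leaf — visit elm.
At kale: go right to sage.
  Visit sage.
  At sage: go left to moss.
    Visit moss.
    At moss: go left to ivy.
      ivy is a leaf — visit ivy.
    At moss: go right to bay.
      Visit bay.
      At bay: no left child.
      At bay: go right to rye.
        Visit rye.
        At rye: go left to fir.
          Visit fir.
          At fir: go left to yew.
            yew is a leaf — visit yew.
          At fir: no right child.
        At rye: no right child.
  At sage: go right to pear.
    Visit pear.
    At pear: go left to aster.
      Visit aster.
      At aster: no left child.
      At aster: go right to cedar.
        Visit cedar.
        At cedar: go left to lime.
          lime is a leaf — visit lime.
        At cedar: go right to mint.
          mint is a leaf — visit mint.
    At pear: no right child.

kale, fig, fern, reed, tulip, elm, sage, moss, ivy, bay, rye, fir, yew, pear, aster, cedar, lime, mint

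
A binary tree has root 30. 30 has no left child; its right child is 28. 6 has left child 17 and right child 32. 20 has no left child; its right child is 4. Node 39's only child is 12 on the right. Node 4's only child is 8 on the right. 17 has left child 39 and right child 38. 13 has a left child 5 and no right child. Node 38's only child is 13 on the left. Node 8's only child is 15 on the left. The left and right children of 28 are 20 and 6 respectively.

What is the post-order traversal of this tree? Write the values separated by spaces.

15 8 4 20 12 39 5 13 38 17 32 6 28 30

Post-order visits the left subtree, then the right subtree, then the node.
At 30: no left child.
At 30: go right to 28.
  At 28: go left to 20.
    At 20: no left child.
    At 20: go right to 4.
      At 4: no left child.
      At 4: go right to 8.
        At 8: go left to 15.
          15 is a leaf — visit 15.
        At 8: no right child.
        Visit 8.
      Visit 4.
    Visit 20.
  At 28: go right to 6.
    At 6: go left to 17.
      At 17: go left to 39.
        At 39: no left child.
        At 39: go right to 12.
          12 is a leaf — visit 12.
        Visit 39.
      At 17: go right to 38.
        At 38: go left to 13.
          At 13: go left to 5.
            5 is a leaf — visit 5.
          At 13: no right child.
          Visit 13.
        At 38: no right child.
        Visit 38.
      Visit 17.
    At 6: go right to 32.
      32 is a leaf — visit 32.
    Visit 6.
  Visit 28.
Visit 30.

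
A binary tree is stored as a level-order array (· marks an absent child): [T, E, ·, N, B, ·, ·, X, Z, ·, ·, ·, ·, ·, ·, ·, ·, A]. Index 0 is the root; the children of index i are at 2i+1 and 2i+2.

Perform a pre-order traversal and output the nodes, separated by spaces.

Pre-order visits the node, then its left subtree, then its right subtree.
Visit T.
At T: go left to E.
  Visit E.
  At E: go left to N.
    Visit N.
    At N: go left to X.
      X is a leaf — visit X.
    At N: go right to Z.
      Visit Z.
      At Z: go left to A.
        A is a leaf — visit A.
      At Z: no right child.
  At E: go right to B.
    B is a leaf — visit B.
At T: no right child.

T E N X Z A B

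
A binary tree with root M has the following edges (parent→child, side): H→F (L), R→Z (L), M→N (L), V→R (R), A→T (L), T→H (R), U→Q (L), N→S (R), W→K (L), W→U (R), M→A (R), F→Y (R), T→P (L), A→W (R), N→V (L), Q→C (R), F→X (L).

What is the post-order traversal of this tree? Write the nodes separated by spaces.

Post-order visits the left subtree, then the right subtree, then the node.
At M: go left to N.
  At N: go left to V.
    At V: no left child.
    At V: go right to R.
      At R: go left to Z.
        Z is a leaf — visit Z.
      At R: no right child.
      Visit R.
    Visit V.
  At N: go right to S.
    S is a leaf — visit S.
  Visit N.
At M: go right to A.
  At A: go left to T.
    At T: go left to P.
      P is a leaf — visit P.
    At T: go right to H.
      At H: go left to F.
        At F: go left to X.
          X is a leaf — visit X.
        At F: go right to Y.
          Y is a leaf — visit Y.
        Visit F.
      At H: no right child.
      Visit H.
    Visit T.
  At A: go right to W.
    At W: go left to K.
      K is a leaf — visit K.
    At W: go right to U.
      At U: go left to Q.
        At Q: no left child.
        At Q: go right to C.
          C is a leaf — visit C.
        Visit Q.
      At U: no right child.
      Visit U.
    Visit W.
  Visit A.
Visit M.

Z R V S N P X Y F H T K C Q U W A M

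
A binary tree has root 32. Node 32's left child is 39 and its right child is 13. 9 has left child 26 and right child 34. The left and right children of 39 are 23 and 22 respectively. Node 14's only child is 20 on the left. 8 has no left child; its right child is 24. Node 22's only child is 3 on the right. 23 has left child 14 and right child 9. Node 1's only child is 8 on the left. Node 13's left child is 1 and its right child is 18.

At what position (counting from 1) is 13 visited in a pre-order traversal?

11

Pre-order visits the node, then its left subtree, then its right subtree.
Visit 32.
At 32: go left to 39.
  Visit 39.
  At 39: go left to 23.
    Visit 23.
    At 23: go left to 14.
      Visit 14.
      At 14: go left to 20.
        20 is a leaf — visit 20.
      At 14: no right child.
    At 23: go right to 9.
      Visit 9.
      At 9: go left to 26.
        26 is a leaf — visit 26.
      At 9: go right to 34.
        34 is a leaf — visit 34.
  At 39: go right to 22.
    Visit 22.
    At 22: no left child.
    At 22: go right to 3.
      3 is a leaf — visit 3.
At 32: go right to 13.
  Visit 13.
  At 13: go left to 1.
    Visit 1.
    At 1: go left to 8.
      Visit 8.
      At 8: no left child.
      At 8: go right to 24.
        24 is a leaf — visit 24.
    At 1: no right child.
  At 13: go right to 18.
    18 is a leaf — visit 18.
Full pre-order sequence: 32, 39, 23, 14, 20, 9, 26, 34, 22, 3, 13, 1, 8, 24, 18.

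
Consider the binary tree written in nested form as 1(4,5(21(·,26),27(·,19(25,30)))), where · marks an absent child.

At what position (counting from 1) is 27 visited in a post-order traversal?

Post-order visits the left subtree, then the right subtree, then the node.
At 1: go left to 4.
  4 is a leaf — visit 4.
At 1: go right to 5.
  At 5: go left to 21.
    At 21: no left child.
    At 21: go right to 26.
      26 is a leaf — visit 26.
    Visit 21.
  At 5: go right to 27.
    At 27: no left child.
    At 27: go right to 19.
      At 19: go left to 25.
        25 is a leaf — visit 25.
      At 19: go right to 30.
        30 is a leaf — visit 30.
      Visit 19.
    Visit 27.
  Visit 5.
Visit 1.
Full post-order sequence: 4, 26, 21, 25, 30, 19, 27, 5, 1.

7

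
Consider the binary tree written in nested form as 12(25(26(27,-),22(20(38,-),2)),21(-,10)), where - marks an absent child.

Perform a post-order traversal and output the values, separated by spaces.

27 26 38 20 2 22 25 10 21 12

Post-order visits the left subtree, then the right subtree, then the node.
At 12: go left to 25.
  At 25: go left to 26.
    At 26: go left to 27.
      27 is a leaf — visit 27.
    At 26: no right child.
    Visit 26.
  At 25: go right to 22.
    At 22: go left to 20.
      At 20: go left to 38.
        38 is a leaf — visit 38.
      At 20: no right child.
      Visit 20.
    At 22: go right to 2.
      2 is a leaf — visit 2.
    Visit 22.
  Visit 25.
At 12: go right to 21.
  At 21: no left child.
  At 21: go right to 10.
    10 is a leaf — visit 10.
  Visit 21.
Visit 12.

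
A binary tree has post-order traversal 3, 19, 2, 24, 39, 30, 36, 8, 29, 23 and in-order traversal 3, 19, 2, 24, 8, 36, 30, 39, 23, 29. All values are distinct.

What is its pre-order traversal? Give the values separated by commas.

23, 8, 24, 2, 19, 3, 36, 30, 39, 29

The last element of post-order is the root; it splits in-order into left and right subtrees.
Root 23: left subtree has 8 nodes {3, 19, 2, 24, 8, 36, 30, 39}, right has 1 {29}.
  Root 8: left subtree has 4 nodes {3, 19, 2, 24}, right has 3 {36, 30, 39}.
    Root 24: left subtree has 3 nodes {3, 19, 2}, right has 0 { }.
      Root 2: left subtree has 2 nodes {3, 19}, right has 0 { }.
        Root 19: left subtree has 1 node {3}, right has 0 { }.
    Root 36: left subtree has 0 nodes { }, right has 2 {30, 39}.
      Root 30: left subtree has 0 nodes { }, right has 1 {39}.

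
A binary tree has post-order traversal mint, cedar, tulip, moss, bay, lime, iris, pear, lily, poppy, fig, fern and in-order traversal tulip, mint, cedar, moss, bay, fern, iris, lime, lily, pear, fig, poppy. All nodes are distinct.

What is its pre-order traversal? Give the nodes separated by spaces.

fern bay moss tulip cedar mint fig lily iris lime pear poppy

The last element of post-order is the root; it splits in-order into left and right subtrees.
Root fern: left subtree has 5 nodes {tulip, mint, cedar, moss, bay}, right has 6 {iris, lime, lily, pear, fig, poppy}.
  Root bay: left subtree has 4 nodes {tulip, mint, cedar, moss}, right has 0 { }.
    Root moss: left subtree has 3 nodes {tulip, mint, cedar}, right has 0 { }.
      Root tulip: left subtree has 0 nodes { }, right has 2 {mint, cedar}.
        Root cedar: left subtree has 1 node {mint}, right has 0 { }.
  Root fig: left subtree has 4 nodes {iris, lime, lily, pear}, right has 1 {poppy}.
    Root lily: left subtree has 2 nodes {iris, lime}, right has 1 {pear}.
      Root iris: left subtree has 0 nodes { }, right has 1 {lime}.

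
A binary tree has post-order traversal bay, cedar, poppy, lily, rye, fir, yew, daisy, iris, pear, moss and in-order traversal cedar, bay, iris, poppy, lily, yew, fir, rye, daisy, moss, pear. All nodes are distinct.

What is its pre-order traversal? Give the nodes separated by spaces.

The last element of post-order is the root; it splits in-order into left and right subtrees.
Root moss: left subtree has 9 nodes {cedar, bay, iris, poppy, lily, yew, fir, rye, daisy}, right has 1 {pear}.
  Root iris: left subtree has 2 nodes {cedar, bay}, right has 6 {poppy, lily, yew, fir, rye, daisy}.
    Root cedar: left subtree has 0 nodes { }, right has 1 {bay}.
    Root daisy: left subtree has 5 nodes {poppy, lily, yew, fir, rye}, right has 0 { }.
      Root yew: left subtree has 2 nodes {poppy, lily}, right has 2 {fir, rye}.
        Root lily: left subtree has 1 node {poppy}, right has 0 { }.
        Root fir: left subtree has 0 nodes { }, right has 1 {rye}.

moss iris cedar bay daisy yew lily poppy fir rye pear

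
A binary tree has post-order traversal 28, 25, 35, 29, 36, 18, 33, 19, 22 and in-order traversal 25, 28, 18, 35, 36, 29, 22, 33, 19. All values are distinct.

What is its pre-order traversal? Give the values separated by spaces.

The last element of post-order is the root; it splits in-order into left and right subtrees.
Root 22: left subtree has 6 nodes {25, 28, 18, 35, 36, 29}, right has 2 {33, 19}.
  Root 18: left subtree has 2 nodes {25, 28}, right has 3 {35, 36, 29}.
    Root 25: left subtree has 0 nodes { }, right has 1 {28}.
    Root 36: left subtree has 1 node {35}, right has 1 {29}.
  Root 19: left subtree has 1 node {33}, right has 0 { }.

22 18 25 28 36 35 29 19 33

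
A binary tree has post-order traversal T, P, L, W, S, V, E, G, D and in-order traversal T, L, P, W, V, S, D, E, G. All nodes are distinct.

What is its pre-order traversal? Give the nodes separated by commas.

D, V, W, L, T, P, S, G, E

The last element of post-order is the root; it splits in-order into left and right subtrees.
Root D: left subtree has 6 nodes {T, L, P, W, V, S}, right has 2 {E, G}.
  Root V: left subtree has 4 nodes {T, L, P, W}, right has 1 {S}.
    Root W: left subtree has 3 nodes {T, L, P}, right has 0 { }.
      Root L: left subtree has 1 node {T}, right has 1 {P}.
  Root G: left subtree has 1 node {E}, right has 0 { }.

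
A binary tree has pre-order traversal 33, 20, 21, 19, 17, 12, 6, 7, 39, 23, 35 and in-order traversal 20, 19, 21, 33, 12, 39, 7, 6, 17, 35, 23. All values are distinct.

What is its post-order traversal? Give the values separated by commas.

The first element of pre-order is the root; it splits in-order into left and right subtrees.
Root 33: left subtree has 3 nodes {20, 19, 21}, right has 7 {12, 39, 7, 6, 17, 35, 23}.
  Root 20: left subtree has 0 nodes { }, right has 2 {19, 21}.
    Root 21: left subtree has 1 node {19}, right has 0 { }.
  Root 17: left subtree has 4 nodes {12, 39, 7, 6}, right has 2 {35, 23}.
    Root 12: left subtree has 0 nodes { }, right has 3 {39, 7, 6}.
      Root 6: left subtree has 2 nodes {39, 7}, right has 0 { }.
        Root 7: left subtree has 1 node {39}, right has 0 { }.
    Root 23: left subtree has 1 node {35}, right has 0 { }.

19, 21, 20, 39, 7, 6, 12, 35, 23, 17, 33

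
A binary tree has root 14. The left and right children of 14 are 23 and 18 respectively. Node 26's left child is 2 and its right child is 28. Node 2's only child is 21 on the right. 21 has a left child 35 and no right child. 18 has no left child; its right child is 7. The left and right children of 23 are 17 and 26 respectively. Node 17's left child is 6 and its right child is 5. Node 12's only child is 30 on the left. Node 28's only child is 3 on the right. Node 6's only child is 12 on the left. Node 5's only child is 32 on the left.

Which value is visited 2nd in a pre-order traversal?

23

Pre-order visits the node, then its left subtree, then its right subtree.
Visit 14.
At 14: go left to 23.
  Visit 23.
  At 23: go left to 17.
    Visit 17.
    At 17: go left to 6.
      Visit 6.
      At 6: go left to 12.
        Visit 12.
        At 12: go left to 30.
          30 is a leaf — visit 30.
        At 12: no right child.
      At 6: no right child.
    At 17: go right to 5.
      Visit 5.
      At 5: go left to 32.
        32 is a leaf — visit 32.
      At 5: no right child.
  At 23: go right to 26.
    Visit 26.
    At 26: go left to 2.
      Visit 2.
      At 2: no left child.
      At 2: go right to 21.
        Visit 21.
        At 21: go left to 35.
          35 is a leaf — visit 35.
        At 21: no right child.
    At 26: go right to 28.
      Visit 28.
      At 28: no left child.
      At 28: go right to 3.
        3 is a leaf — visit 3.
At 14: go right to 18.
  Visit 18.
  At 18: no left child.
  At 18: go right to 7.
    7 is a leaf — visit 7.
Full pre-order sequence: 14, 23, 17, 6, 12, 30, 5, 32, 26, 2, 21, 35, 28, 3, 18, 7.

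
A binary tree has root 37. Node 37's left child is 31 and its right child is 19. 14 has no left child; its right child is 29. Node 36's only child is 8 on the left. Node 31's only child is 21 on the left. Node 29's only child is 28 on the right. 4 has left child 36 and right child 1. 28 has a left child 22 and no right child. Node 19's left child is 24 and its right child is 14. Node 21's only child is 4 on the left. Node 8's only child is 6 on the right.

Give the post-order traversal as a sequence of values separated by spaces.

6 8 36 1 4 21 31 24 22 28 29 14 19 37

Post-order visits the left subtree, then the right subtree, then the node.
At 37: go left to 31.
  At 31: go left to 21.
    At 21: go left to 4.
      At 4: go left to 36.
        At 36: go left to 8.
          At 8: no left child.
          At 8: go right to 6.
            6 is a leaf — visit 6.
          Visit 8.
        At 36: no right child.
        Visit 36.
      At 4: go right to 1.
        1 is a leaf — visit 1.
      Visit 4.
    At 21: no right child.
    Visit 21.
  At 31: no right child.
  Visit 31.
At 37: go right to 19.
  At 19: go left to 24.
    24 is a leaf — visit 24.
  At 19: go right to 14.
    At 14: no left child.
    At 14: go right to 29.
      At 29: no left child.
      At 29: go right to 28.
        At 28: go left to 22.
          22 is a leaf — visit 22.
        At 28: no right child.
        Visit 28.
      Visit 29.
    Visit 14.
  Visit 19.
Visit 37.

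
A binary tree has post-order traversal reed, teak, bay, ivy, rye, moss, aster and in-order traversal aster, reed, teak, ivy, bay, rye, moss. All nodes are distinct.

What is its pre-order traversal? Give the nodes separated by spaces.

The last element of post-order is the root; it splits in-order into left and right subtrees.
Root aster: left subtree has 0 nodes { }, right has 6 {reed, teak, ivy, bay, rye, moss}.
  Root moss: left subtree has 5 nodes {reed, teak, ivy, bay, rye}, right has 0 { }.
    Root rye: left subtree has 4 nodes {reed, teak, ivy, bay}, right has 0 { }.
      Root ivy: left subtree has 2 nodes {reed, teak}, right has 1 {bay}.
        Root teak: left subtree has 1 node {reed}, right has 0 { }.

aster moss rye ivy teak reed bay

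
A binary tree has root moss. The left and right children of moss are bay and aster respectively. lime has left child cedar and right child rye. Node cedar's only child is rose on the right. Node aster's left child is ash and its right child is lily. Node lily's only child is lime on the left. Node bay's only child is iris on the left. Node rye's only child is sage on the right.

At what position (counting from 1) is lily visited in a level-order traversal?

Level-order visits nodes level by level from the root, left to right within each level.
Level 0: moss
Level 1: bay, aster
Level 2: iris, ash, lily
Level 3: lime
Level 4: cedar, rye
Level 5: rose, sage
Full level-order sequence: moss, bay, aster, iris, ash, lily, lime, cedar, rye, rose, sage.

6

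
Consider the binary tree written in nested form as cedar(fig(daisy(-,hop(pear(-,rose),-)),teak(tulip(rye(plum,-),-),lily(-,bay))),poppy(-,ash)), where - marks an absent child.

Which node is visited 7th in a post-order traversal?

tulip

Post-order visits the left subtree, then the right subtree, then the node.
At cedar: go left to fig.
  At fig: go left to daisy.
    At daisy: no left child.
    At daisy: go right to hop.
      At hop: go left to pear.
        At pear: no left child.
        At pear: go right to rose.
          rose is a leaf — visit rose.
        Visit pear.
      At hop: no right child.
      Visit hop.
    Visit daisy.
  At fig: go right to teak.
    At teak: go left to tulip.
      At tulip: go left to rye.
        At rye: go left to plum.
          plum is a leaf — visit plum.
        At rye: no right child.
        Visit rye.
      At tulip: no right child.
      Visit tulip.
    At teak: go right to lily.
      At lily: no left child.
      At lily: go right to bay.
        bay is a leaf — visit bay.
      Visit lily.
    Visit teak.
  Visit fig.
At cedar: go right to poppy.
  At poppy: no left child.
  At poppy: go right to ash.
    ash is a leaf — visit ash.
  Visit poppy.
Visit cedar.
Full post-order sequence: rose, pear, hop, daisy, plum, rye, tulip, bay, lily, teak, fig, ash, poppy, cedar.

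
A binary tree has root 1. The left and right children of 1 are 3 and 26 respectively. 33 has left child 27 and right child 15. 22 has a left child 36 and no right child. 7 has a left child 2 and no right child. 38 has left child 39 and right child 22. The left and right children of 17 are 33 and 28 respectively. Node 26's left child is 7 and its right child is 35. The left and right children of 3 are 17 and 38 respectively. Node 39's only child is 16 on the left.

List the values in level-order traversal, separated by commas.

1, 3, 26, 17, 38, 7, 35, 33, 28, 39, 22, 2, 27, 15, 16, 36

Level-order visits nodes level by level from the root, left to right within each level.
Level 0: 1
Level 1: 3, 26
Level 2: 17, 38, 7, 35
Level 3: 33, 28, 39, 22, 2
Level 4: 27, 15, 16, 36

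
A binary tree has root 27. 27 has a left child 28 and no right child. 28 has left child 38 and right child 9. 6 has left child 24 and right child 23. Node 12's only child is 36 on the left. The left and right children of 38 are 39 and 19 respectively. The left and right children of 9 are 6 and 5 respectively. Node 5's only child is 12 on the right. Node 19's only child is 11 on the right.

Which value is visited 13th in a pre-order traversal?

Pre-order visits the node, then its left subtree, then its right subtree.
Visit 27.
At 27: go left to 28.
  Visit 28.
  At 28: go left to 38.
    Visit 38.
    At 38: go left to 39.
      39 is a leaf — visit 39.
    At 38: go right to 19.
      Visit 19.
      At 19: no left child.
      At 19: go right to 11.
        11 is a leaf — visit 11.
  At 28: go right to 9.
    Visit 9.
    At 9: go left to 6.
      Visit 6.
      At 6: go left to 24.
        24 is a leaf — visit 24.
      At 6: go right to 23.
        23 is a leaf — visit 23.
    At 9: go right to 5.
      Visit 5.
      At 5: no left child.
      At 5: go right to 12.
        Visit 12.
        At 12: go left to 36.
          36 is a leaf — visit 36.
        At 12: no right child.
At 27: no right child.
Full pre-order sequence: 27, 28, 38, 39, 19, 11, 9, 6, 24, 23, 5, 12, 36.

36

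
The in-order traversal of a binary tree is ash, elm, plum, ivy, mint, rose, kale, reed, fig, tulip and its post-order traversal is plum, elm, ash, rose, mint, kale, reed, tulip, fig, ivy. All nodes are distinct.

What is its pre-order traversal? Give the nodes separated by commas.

ivy, ash, elm, plum, fig, reed, kale, mint, rose, tulip

The last element of post-order is the root; it splits in-order into left and right subtrees.
Root ivy: left subtree has 3 nodes {ash, elm, plum}, right has 6 {mint, rose, kale, reed, fig, tulip}.
  Root ash: left subtree has 0 nodes { }, right has 2 {elm, plum}.
    Root elm: left subtree has 0 nodes { }, right has 1 {plum}.
  Root fig: left subtree has 4 nodes {mint, rose, kale, reed}, right has 1 {tulip}.
    Root reed: left subtree has 3 nodes {mint, rose, kale}, right has 0 { }.
      Root kale: left subtree has 2 nodes {mint, rose}, right has 0 { }.
        Root mint: left subtree has 0 nodes { }, right has 1 {rose}.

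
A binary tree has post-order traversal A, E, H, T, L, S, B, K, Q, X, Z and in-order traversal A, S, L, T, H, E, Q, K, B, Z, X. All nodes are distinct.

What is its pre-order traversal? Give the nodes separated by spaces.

The last element of post-order is the root; it splits in-order into left and right subtrees.
Root Z: left subtree has 9 nodes {A, S, L, T, H, E, Q, K, B}, right has 1 {X}.
  Root Q: left subtree has 6 nodes {A, S, L, T, H, E}, right has 2 {K, B}.
    Root S: left subtree has 1 node {A}, right has 4 {L, T, H, E}.
      Root L: left subtree has 0 nodes { }, right has 3 {T, H, E}.
        Root T: left subtree has 0 nodes { }, right has 2 {H, E}.
          Root H: left subtree has 0 nodes { }, right has 1 {E}.
    Root K: left subtree has 0 nodes { }, right has 1 {B}.

Z Q S A L T H E K B X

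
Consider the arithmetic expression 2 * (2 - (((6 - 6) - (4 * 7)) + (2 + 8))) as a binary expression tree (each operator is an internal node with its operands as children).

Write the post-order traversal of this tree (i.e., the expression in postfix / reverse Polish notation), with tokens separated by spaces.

2 2 6 6 - 4 7 * - 2 8 + + - *

Post-order on an expression tree gives postfix notation: for each operator, emit left operand, right operand, then the operator.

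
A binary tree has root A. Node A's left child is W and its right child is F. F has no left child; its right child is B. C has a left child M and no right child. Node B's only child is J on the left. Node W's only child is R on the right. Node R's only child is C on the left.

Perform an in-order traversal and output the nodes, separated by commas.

In-order visits the left subtree, then the node, then the right subtree.
At A: go left to W.
  At W: no left child.
  Visit W.
  At W: go right to R.
    At R: go left to C.
      At C: go left to M.
        M is a leaf — visit M.
      Visit C.
      At C: no right child.
    Visit R.
    At R: no right child.
Visit A.
At A: go right to F.
  At F: no left child.
  Visit F.
  At F: go right to B.
    At B: go left to J.
      J is a leaf — visit J.
    Visit B.
    At B: no right child.

W, M, C, R, A, F, J, B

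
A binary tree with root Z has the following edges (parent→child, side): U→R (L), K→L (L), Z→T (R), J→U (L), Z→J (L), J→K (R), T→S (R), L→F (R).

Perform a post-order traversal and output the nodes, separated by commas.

R, U, F, L, K, J, S, T, Z

Post-order visits the left subtree, then the right subtree, then the node.
At Z: go left to J.
  At J: go left to U.
    At U: go left to R.
      R is a leaf — visit R.
    At U: no right child.
    Visit U.
  At J: go right to K.
    At K: go left to L.
      At L: no left child.
      At L: go right to F.
        F is a leaf — visit F.
      Visit L.
    At K: no right child.
    Visit K.
  Visit J.
At Z: go right to T.
  At T: no left child.
  At T: go right to S.
    S is a leaf — visit S.
  Visit T.
Visit Z.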